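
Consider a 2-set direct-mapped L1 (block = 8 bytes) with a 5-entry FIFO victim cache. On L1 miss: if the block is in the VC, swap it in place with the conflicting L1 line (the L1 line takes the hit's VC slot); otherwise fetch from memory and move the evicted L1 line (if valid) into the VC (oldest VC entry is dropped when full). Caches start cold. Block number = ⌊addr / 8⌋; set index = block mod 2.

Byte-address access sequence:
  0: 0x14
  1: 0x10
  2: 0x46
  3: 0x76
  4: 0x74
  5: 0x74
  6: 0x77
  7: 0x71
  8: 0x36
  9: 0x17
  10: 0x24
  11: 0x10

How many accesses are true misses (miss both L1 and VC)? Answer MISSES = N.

MISSES = 5

#0 0x14→b2/s0 MISS; vc=[]
#1 0x10→b2/s0 L1-HIT; vc=[]
#2 0x46→b8/s0 MISS; vc=[2]
#3 0x76→b14/s0 MISS; vc=[2,8]
#4 0x74→b14/s0 L1-HIT; vc=[2,8]
#5 0x74→b14/s0 L1-HIT; vc=[2,8]
#6 0x77→b14/s0 L1-HIT; vc=[2,8]
#7 0x71→b14/s0 L1-HIT; vc=[2,8]
#8 0x36→b6/s0 MISS; vc=[2,8,14]
#9 0x17→b2/s0 VC-HIT; vc=[6,8,14]
#10 0x24→b4/s0 MISS; vc=[6,8,14,2]
#11 0x10→b2/s0 VC-HIT; vc=[6,8,14,4]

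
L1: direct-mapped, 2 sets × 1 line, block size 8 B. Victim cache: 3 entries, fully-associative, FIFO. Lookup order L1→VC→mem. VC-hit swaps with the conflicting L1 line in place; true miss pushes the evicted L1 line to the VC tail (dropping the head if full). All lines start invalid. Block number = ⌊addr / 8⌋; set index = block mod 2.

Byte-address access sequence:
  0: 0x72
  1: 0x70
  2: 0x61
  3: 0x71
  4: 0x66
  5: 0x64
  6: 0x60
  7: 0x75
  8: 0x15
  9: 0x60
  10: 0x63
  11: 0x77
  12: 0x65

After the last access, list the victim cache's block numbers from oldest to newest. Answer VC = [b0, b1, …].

#0 0x72→b14/s0 MISS; vc=[]
#1 0x70→b14/s0 L1-HIT; vc=[]
#2 0x61→b12/s0 MISS; vc=[14]
#3 0x71→b14/s0 VC-HIT; vc=[12]
#4 0x66→b12/s0 VC-HIT; vc=[14]
#5 0x64→b12/s0 L1-HIT; vc=[14]
#6 0x60→b12/s0 L1-HIT; vc=[14]
#7 0x75→b14/s0 VC-HIT; vc=[12]
#8 0x15→b2/s0 MISS; vc=[12,14]
#9 0x60→b12/s0 VC-HIT; vc=[2,14]
#10 0x63→b12/s0 L1-HIT; vc=[2,14]
#11 0x77→b14/s0 VC-HIT; vc=[2,12]
#12 0x65→b12/s0 VC-HIT; vc=[2,14]

VC = [2, 14]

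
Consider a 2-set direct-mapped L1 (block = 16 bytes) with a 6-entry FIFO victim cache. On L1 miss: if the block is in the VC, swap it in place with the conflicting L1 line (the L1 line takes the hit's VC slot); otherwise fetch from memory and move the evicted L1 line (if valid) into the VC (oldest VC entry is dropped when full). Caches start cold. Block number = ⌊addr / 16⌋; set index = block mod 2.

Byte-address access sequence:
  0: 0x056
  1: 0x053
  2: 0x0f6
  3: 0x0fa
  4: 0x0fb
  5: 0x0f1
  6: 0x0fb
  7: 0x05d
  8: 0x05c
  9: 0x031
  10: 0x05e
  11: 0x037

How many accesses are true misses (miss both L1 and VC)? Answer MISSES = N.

0: 0x56 (blk 5, set 1) → MISS  vc=[]
1: 0x53 (blk 5, set 1) → L1-HIT  vc=[]
2: 0xf6 (blk 15, set 1) → MISS  vc=[5]
3: 0xfa (blk 15, set 1) → L1-HIT  vc=[5]
4: 0xfb (blk 15, set 1) → L1-HIT  vc=[5]
5: 0xf1 (blk 15, set 1) → L1-HIT  vc=[5]
6: 0xfb (blk 15, set 1) → L1-HIT  vc=[5]
7: 0x5d (blk 5, set 1) → VC-HIT  vc=[15]
8: 0x5c (blk 5, set 1) → L1-HIT  vc=[15]
9: 0x31 (blk 3, set 1) → MISS  vc=[15, 5]
10: 0x5e (blk 5, set 1) → VC-HIT  vc=[15, 3]
11: 0x37 (blk 3, set 1) → VC-HIT  vc=[15, 5]

MISSES = 3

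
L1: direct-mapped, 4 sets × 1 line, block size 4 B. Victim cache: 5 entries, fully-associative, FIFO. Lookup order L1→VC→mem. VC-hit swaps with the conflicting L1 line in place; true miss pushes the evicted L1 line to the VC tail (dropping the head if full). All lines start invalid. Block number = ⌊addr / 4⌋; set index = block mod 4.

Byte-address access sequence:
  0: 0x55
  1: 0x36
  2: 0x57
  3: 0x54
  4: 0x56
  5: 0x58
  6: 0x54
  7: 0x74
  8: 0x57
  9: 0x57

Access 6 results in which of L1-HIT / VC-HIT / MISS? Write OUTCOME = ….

  [0] addr=0x55 blk=21 s=1: MISS | VC []
  [1] addr=0x36 blk=13 s=1: MISS | VC [21]
  [2] addr=0x57 blk=21 s=1: VC-HIT | VC [13]
  [3] addr=0x54 blk=21 s=1: L1-HIT | VC [13]
  [4] addr=0x56 blk=21 s=1: L1-HIT | VC [13]
  [5] addr=0x58 blk=22 s=2: MISS | VC [13]
  [6] addr=0x54 blk=21 s=1: L1-HIT | VC [13]
  [7] addr=0x74 blk=29 s=1: MISS | VC [13, 21]
  [8] addr=0x57 blk=21 s=1: VC-HIT | VC [13, 29]
  [9] addr=0x57 blk=21 s=1: L1-HIT | VC [13, 29]

OUTCOME = L1-HIT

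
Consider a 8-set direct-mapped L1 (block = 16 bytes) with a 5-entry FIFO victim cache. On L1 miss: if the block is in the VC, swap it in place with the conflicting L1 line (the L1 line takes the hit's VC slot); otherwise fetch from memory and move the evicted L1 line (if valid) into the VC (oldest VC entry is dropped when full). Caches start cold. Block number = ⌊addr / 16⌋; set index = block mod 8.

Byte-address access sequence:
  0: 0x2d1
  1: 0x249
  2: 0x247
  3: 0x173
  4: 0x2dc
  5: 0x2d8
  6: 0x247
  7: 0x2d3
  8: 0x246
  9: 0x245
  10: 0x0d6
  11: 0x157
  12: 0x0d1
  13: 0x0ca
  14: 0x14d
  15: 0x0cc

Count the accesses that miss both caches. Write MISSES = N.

#0 0x2d1→b45/s5 MISS; vc=[]
#1 0x249→b36/s4 MISS; vc=[]
#2 0x247→b36/s4 L1-HIT; vc=[]
#3 0x173→b23/s7 MISS; vc=[]
#4 0x2dc→b45/s5 L1-HIT; vc=[]
#5 0x2d8→b45/s5 L1-HIT; vc=[]
#6 0x247→b36/s4 L1-HIT; vc=[]
#7 0x2d3→b45/s5 L1-HIT; vc=[]
#8 0x246→b36/s4 L1-HIT; vc=[]
#9 0x245→b36/s4 L1-HIT; vc=[]
#10 0xd6→b13/s5 MISS; vc=[45]
#11 0x157→b21/s5 MISS; vc=[45,13]
#12 0xd1→b13/s5 VC-HIT; vc=[45,21]
#13 0xca→b12/s4 MISS; vc=[45,21,36]
#14 0x14d→b20/s4 MISS; vc=[45,21,36,12]
#15 0xcc→b12/s4 VC-HIT; vc=[45,21,36,20]

MISSES = 7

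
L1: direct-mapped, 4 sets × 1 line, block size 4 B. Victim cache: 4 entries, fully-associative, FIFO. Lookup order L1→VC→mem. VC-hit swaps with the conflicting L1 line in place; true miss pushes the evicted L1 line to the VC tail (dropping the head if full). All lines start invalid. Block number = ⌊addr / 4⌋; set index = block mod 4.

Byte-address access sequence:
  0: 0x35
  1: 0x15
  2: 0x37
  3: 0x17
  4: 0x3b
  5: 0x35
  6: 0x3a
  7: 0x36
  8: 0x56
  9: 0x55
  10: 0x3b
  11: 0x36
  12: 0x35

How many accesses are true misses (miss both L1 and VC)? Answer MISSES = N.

MISSES = 4

0: 0x35 (blk 13, set 1) → MISS  vc=[]
1: 0x15 (blk 5, set 1) → MISS  vc=[13]
2: 0x37 (blk 13, set 1) → VC-HIT  vc=[5]
3: 0x17 (blk 5, set 1) → VC-HIT  vc=[13]
4: 0x3b (blk 14, set 2) → MISS  vc=[13]
5: 0x35 (blk 13, set 1) → VC-HIT  vc=[5]
6: 0x3a (blk 14, set 2) → L1-HIT  vc=[5]
7: 0x36 (blk 13, set 1) → L1-HIT  vc=[5]
8: 0x56 (blk 21, set 1) → MISS  vc=[5, 13]
9: 0x55 (blk 21, set 1) → L1-HIT  vc=[5, 13]
10: 0x3b (blk 14, set 2) → L1-HIT  vc=[5, 13]
11: 0x36 (blk 13, set 1) → VC-HIT  vc=[5, 21]
12: 0x35 (blk 13, set 1) → L1-HIT  vc=[5, 21]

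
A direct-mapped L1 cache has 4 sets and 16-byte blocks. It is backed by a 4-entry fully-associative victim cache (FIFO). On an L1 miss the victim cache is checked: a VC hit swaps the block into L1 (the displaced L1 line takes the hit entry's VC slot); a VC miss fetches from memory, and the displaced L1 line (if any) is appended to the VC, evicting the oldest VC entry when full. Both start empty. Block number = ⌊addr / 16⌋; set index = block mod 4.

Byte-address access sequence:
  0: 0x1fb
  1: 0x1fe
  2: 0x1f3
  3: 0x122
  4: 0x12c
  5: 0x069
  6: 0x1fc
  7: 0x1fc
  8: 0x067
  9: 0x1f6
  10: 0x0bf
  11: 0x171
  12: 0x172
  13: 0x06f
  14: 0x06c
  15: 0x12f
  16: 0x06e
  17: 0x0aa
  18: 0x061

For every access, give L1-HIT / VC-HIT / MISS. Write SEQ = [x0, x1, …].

SEQ = [MISS, L1-HIT, L1-HIT, MISS, L1-HIT, MISS, L1-HIT, L1-HIT, L1-HIT, L1-HIT, MISS, MISS, L1-HIT, L1-HIT, L1-HIT, VC-HIT, VC-HIT, MISS, VC-HIT]

0: 0x1fb (blk 31, set 3) → MISS  vc=[]
1: 0x1fe (blk 31, set 3) → L1-HIT  vc=[]
2: 0x1f3 (blk 31, set 3) → L1-HIT  vc=[]
3: 0x122 (blk 18, set 2) → MISS  vc=[]
4: 0x12c (blk 18, set 2) → L1-HIT  vc=[]
5: 0x69 (blk 6, set 2) → MISS  vc=[18]
6: 0x1fc (blk 31, set 3) → L1-HIT  vc=[18]
7: 0x1fc (blk 31, set 3) → L1-HIT  vc=[18]
8: 0x67 (blk 6, set 2) → L1-HIT  vc=[18]
9: 0x1f6 (blk 31, set 3) → L1-HIT  vc=[18]
10: 0xbf (blk 11, set 3) → MISS  vc=[18, 31]
11: 0x171 (blk 23, set 3) → MISS  vc=[18, 31, 11]
12: 0x172 (blk 23, set 3) → L1-HIT  vc=[18, 31, 11]
13: 0x6f (blk 6, set 2) → L1-HIT  vc=[18, 31, 11]
14: 0x6c (blk 6, set 2) → L1-HIT  vc=[18, 31, 11]
15: 0x12f (blk 18, set 2) → VC-HIT  vc=[6, 31, 11]
16: 0x6e (blk 6, set 2) → VC-HIT  vc=[18, 31, 11]
17: 0xaa (blk 10, set 2) → MISS  vc=[18, 31, 11, 6]
18: 0x61 (blk 6, set 2) → VC-HIT  vc=[18, 31, 11, 10]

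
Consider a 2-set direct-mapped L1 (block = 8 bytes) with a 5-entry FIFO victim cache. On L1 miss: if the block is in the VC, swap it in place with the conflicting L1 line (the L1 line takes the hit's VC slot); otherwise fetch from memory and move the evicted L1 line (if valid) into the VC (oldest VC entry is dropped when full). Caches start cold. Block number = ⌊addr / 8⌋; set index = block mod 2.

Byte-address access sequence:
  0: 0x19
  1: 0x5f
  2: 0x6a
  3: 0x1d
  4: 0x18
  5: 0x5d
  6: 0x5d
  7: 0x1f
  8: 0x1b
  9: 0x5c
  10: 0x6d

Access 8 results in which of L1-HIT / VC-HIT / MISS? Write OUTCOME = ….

0: 0x19 (blk 3, set 1) → MISS  vc=[]
1: 0x5f (blk 11, set 1) → MISS  vc=[3]
2: 0x6a (blk 13, set 1) → MISS  vc=[3, 11]
3: 0x1d (blk 3, set 1) → VC-HIT  vc=[13, 11]
4: 0x18 (blk 3, set 1) → L1-HIT  vc=[13, 11]
5: 0x5d (blk 11, set 1) → VC-HIT  vc=[13, 3]
6: 0x5d (blk 11, set 1) → L1-HIT  vc=[13, 3]
7: 0x1f (blk 3, set 1) → VC-HIT  vc=[13, 11]
8: 0x1b (blk 3, set 1) → L1-HIT  vc=[13, 11]
9: 0x5c (blk 11, set 1) → VC-HIT  vc=[13, 3]
10: 0x6d (blk 13, set 1) → VC-HIT  vc=[11, 3]

OUTCOME = L1-HIT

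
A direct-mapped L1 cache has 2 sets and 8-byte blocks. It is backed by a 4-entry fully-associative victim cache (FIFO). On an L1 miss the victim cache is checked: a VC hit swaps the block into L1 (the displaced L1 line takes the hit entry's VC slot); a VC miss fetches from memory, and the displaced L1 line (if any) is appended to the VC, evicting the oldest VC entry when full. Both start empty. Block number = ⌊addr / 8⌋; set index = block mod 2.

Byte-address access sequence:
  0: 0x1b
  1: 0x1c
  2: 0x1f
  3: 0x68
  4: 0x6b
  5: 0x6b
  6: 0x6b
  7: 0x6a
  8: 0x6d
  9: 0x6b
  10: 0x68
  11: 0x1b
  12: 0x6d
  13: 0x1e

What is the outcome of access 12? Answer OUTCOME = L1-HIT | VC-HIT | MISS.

OUTCOME = VC-HIT

#0 0x1b→b3/s1 MISS; vc=[]
#1 0x1c→b3/s1 L1-HIT; vc=[]
#2 0x1f→b3/s1 L1-HIT; vc=[]
#3 0x68→b13/s1 MISS; vc=[3]
#4 0x6b→b13/s1 L1-HIT; vc=[3]
#5 0x6b→b13/s1 L1-HIT; vc=[3]
#6 0x6b→b13/s1 L1-HIT; vc=[3]
#7 0x6a→b13/s1 L1-HIT; vc=[3]
#8 0x6d→b13/s1 L1-HIT; vc=[3]
#9 0x6b→b13/s1 L1-HIT; vc=[3]
#10 0x68→b13/s1 L1-HIT; vc=[3]
#11 0x1b→b3/s1 VC-HIT; vc=[13]
#12 0x6d→b13/s1 VC-HIT; vc=[3]
#13 0x1e→b3/s1 VC-HIT; vc=[13]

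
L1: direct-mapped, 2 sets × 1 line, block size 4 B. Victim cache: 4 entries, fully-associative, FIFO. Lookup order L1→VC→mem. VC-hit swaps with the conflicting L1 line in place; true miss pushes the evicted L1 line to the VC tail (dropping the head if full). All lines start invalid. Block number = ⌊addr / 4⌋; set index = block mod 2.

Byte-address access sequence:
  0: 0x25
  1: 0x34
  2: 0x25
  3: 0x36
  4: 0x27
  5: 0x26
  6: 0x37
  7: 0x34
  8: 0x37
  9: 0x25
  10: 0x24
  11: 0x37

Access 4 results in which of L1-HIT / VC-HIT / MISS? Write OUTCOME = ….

OUTCOME = VC-HIT

0: 0x25 (blk 9, set 1) → MISS  vc=[]
1: 0x34 (blk 13, set 1) → MISS  vc=[9]
2: 0x25 (blk 9, set 1) → VC-HIT  vc=[13]
3: 0x36 (blk 13, set 1) → VC-HIT  vc=[9]
4: 0x27 (blk 9, set 1) → VC-HIT  vc=[13]
5: 0x26 (blk 9, set 1) → L1-HIT  vc=[13]
6: 0x37 (blk 13, set 1) → VC-HIT  vc=[9]
7: 0x34 (blk 13, set 1) → L1-HIT  vc=[9]
8: 0x37 (blk 13, set 1) → L1-HIT  vc=[9]
9: 0x25 (blk 9, set 1) → VC-HIT  vc=[13]
10: 0x24 (blk 9, set 1) → L1-HIT  vc=[13]
11: 0x37 (blk 13, set 1) → VC-HIT  vc=[9]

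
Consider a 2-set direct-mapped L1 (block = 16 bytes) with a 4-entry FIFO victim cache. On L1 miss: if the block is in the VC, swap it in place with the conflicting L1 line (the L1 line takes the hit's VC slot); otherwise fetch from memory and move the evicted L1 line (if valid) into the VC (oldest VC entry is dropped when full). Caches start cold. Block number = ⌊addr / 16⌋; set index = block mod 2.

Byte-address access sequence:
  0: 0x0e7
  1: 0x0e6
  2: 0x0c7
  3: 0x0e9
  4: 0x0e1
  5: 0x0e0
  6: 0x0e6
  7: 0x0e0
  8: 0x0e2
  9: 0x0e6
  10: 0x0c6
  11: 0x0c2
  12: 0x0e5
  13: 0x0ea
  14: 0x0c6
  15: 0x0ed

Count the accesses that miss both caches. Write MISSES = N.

0: 0xe7 (blk 14, set 0) → MISS  vc=[]
1: 0xe6 (blk 14, set 0) → L1-HIT  vc=[]
2: 0xc7 (blk 12, set 0) → MISS  vc=[14]
3: 0xe9 (blk 14, set 0) → VC-HIT  vc=[12]
4: 0xe1 (blk 14, set 0) → L1-HIT  vc=[12]
5: 0xe0 (blk 14, set 0) → L1-HIT  vc=[12]
6: 0xe6 (blk 14, set 0) → L1-HIT  vc=[12]
7: 0xe0 (blk 14, set 0) → L1-HIT  vc=[12]
8: 0xe2 (blk 14, set 0) → L1-HIT  vc=[12]
9: 0xe6 (blk 14, set 0) → L1-HIT  vc=[12]
10: 0xc6 (blk 12, set 0) → VC-HIT  vc=[14]
11: 0xc2 (blk 12, set 0) → L1-HIT  vc=[14]
12: 0xe5 (blk 14, set 0) → VC-HIT  vc=[12]
13: 0xea (blk 14, set 0) → L1-HIT  vc=[12]
14: 0xc6 (blk 12, set 0) → VC-HIT  vc=[14]
15: 0xed (blk 14, set 0) → VC-HIT  vc=[12]

MISSES = 2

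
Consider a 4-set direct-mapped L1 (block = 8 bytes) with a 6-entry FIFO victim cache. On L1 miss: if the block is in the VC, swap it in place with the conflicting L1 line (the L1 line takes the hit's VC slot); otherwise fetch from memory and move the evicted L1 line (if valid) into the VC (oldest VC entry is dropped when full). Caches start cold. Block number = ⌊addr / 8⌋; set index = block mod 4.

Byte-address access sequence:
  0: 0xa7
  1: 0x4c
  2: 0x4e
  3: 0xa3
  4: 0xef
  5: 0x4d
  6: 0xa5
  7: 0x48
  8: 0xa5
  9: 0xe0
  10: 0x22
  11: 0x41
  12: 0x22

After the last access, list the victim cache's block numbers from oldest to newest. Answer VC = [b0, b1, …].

0: 0xa7 (blk 20, set 0) → MISS  vc=[]
1: 0x4c (blk 9, set 1) → MISS  vc=[]
2: 0x4e (blk 9, set 1) → L1-HIT  vc=[]
3: 0xa3 (blk 20, set 0) → L1-HIT  vc=[]
4: 0xef (blk 29, set 1) → MISS  vc=[9]
5: 0x4d (blk 9, set 1) → VC-HIT  vc=[29]
6: 0xa5 (blk 20, set 0) → L1-HIT  vc=[29]
7: 0x48 (blk 9, set 1) → L1-HIT  vc=[29]
8: 0xa5 (blk 20, set 0) → L1-HIT  vc=[29]
9: 0xe0 (blk 28, set 0) → MISS  vc=[29, 20]
10: 0x22 (blk 4, set 0) → MISS  vc=[29, 20, 28]
11: 0x41 (blk 8, set 0) → MISS  vc=[29, 20, 28, 4]
12: 0x22 (blk 4, set 0) → VC-HIT  vc=[29, 20, 28, 8]

VC = [29, 20, 28, 8]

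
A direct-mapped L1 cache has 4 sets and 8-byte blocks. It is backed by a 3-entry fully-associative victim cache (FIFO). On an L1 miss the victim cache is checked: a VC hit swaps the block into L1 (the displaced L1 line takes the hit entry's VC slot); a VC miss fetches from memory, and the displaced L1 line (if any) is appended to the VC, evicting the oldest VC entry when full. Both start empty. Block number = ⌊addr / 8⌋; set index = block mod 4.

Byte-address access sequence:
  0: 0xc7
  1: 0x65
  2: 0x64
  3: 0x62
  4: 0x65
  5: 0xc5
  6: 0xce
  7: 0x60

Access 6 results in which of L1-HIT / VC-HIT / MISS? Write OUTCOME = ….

  [0] addr=0xc7 blk=24 s=0: MISS | VC []
  [1] addr=0x65 blk=12 s=0: MISS | VC [24]
  [2] addr=0x64 blk=12 s=0: L1-HIT | VC [24]
  [3] addr=0x62 blk=12 s=0: L1-HIT | VC [24]
  [4] addr=0x65 blk=12 s=0: L1-HIT | VC [24]
  [5] addr=0xc5 blk=24 s=0: VC-HIT | VC [12]
  [6] addr=0xce blk=25 s=1: MISS | VC [12]
  [7] addr=0x60 blk=12 s=0: VC-HIT | VC [24]

OUTCOME = MISS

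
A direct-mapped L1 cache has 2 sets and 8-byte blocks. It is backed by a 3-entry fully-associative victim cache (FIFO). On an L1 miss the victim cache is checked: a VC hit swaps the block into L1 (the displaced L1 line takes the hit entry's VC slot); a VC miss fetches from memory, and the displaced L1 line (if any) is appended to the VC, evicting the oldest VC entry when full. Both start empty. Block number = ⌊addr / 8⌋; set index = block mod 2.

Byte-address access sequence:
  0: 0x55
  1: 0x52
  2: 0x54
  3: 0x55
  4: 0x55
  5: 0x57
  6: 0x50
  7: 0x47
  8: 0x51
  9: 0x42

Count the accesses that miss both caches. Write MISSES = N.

MISSES = 2

#0 0x55→b10/s0 MISS; vc=[]
#1 0x52→b10/s0 L1-HIT; vc=[]
#2 0x54→b10/s0 L1-HIT; vc=[]
#3 0x55→b10/s0 L1-HIT; vc=[]
#4 0x55→b10/s0 L1-HIT; vc=[]
#5 0x57→b10/s0 L1-HIT; vc=[]
#6 0x50→b10/s0 L1-HIT; vc=[]
#7 0x47→b8/s0 MISS; vc=[10]
#8 0x51→b10/s0 VC-HIT; vc=[8]
#9 0x42→b8/s0 VC-HIT; vc=[10]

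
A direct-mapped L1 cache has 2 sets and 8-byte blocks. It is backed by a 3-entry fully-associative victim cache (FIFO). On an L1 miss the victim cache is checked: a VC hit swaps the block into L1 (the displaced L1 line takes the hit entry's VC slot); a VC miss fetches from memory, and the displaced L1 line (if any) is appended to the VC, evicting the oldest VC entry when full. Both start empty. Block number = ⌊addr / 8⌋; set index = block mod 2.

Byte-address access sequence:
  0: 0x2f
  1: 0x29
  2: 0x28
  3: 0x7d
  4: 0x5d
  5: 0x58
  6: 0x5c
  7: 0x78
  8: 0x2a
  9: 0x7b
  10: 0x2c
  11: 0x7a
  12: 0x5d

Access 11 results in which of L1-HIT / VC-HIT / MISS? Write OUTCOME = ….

#0 0x2f→b5/s1 MISS; vc=[]
#1 0x29→b5/s1 L1-HIT; vc=[]
#2 0x28→b5/s1 L1-HIT; vc=[]
#3 0x7d→b15/s1 MISS; vc=[5]
#4 0x5d→b11/s1 MISS; vc=[5,15]
#5 0x58→b11/s1 L1-HIT; vc=[5,15]
#6 0x5c→b11/s1 L1-HIT; vc=[5,15]
#7 0x78→b15/s1 VC-HIT; vc=[5,11]
#8 0x2a→b5/s1 VC-HIT; vc=[15,11]
#9 0x7b→b15/s1 VC-HIT; vc=[5,11]
#10 0x2c→b5/s1 VC-HIT; vc=[15,11]
#11 0x7a→b15/s1 VC-HIT; vc=[5,11]
#12 0x5d→b11/s1 VC-HIT; vc=[5,15]

OUTCOME = VC-HIT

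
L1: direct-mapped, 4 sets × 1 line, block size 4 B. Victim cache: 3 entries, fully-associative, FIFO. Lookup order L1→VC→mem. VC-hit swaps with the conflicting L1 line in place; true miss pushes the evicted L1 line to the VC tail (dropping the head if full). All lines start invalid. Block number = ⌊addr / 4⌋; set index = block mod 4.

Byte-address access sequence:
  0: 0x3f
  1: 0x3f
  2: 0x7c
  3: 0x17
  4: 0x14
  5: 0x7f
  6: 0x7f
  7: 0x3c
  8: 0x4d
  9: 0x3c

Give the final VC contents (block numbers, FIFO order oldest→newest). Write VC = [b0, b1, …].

VC = [31, 19]

  [0] addr=0x3f blk=15 s=3: MISS | VC []
  [1] addr=0x3f blk=15 s=3: L1-HIT | VC []
  [2] addr=0x7c blk=31 s=3: MISS | VC [15]
  [3] addr=0x17 blk=5 s=1: MISS | VC [15]
  [4] addr=0x14 blk=5 s=1: L1-HIT | VC [15]
  [5] addr=0x7f blk=31 s=3: L1-HIT | VC [15]
  [6] addr=0x7f blk=31 s=3: L1-HIT | VC [15]
  [7] addr=0x3c blk=15 s=3: VC-HIT | VC [31]
  [8] addr=0x4d blk=19 s=3: MISS | VC [31, 15]
  [9] addr=0x3c blk=15 s=3: VC-HIT | VC [31, 19]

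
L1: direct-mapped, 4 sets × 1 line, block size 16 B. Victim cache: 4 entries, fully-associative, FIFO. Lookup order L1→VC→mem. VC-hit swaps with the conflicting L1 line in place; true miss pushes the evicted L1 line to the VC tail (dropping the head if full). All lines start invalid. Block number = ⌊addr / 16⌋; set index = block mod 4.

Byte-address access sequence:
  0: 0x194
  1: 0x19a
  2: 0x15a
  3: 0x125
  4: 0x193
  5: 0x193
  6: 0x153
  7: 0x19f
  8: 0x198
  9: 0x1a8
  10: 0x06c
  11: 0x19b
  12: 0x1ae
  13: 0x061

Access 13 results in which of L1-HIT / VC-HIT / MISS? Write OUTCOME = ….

0: 0x194 (blk 25, set 1) → MISS  vc=[]
1: 0x19a (blk 25, set 1) → L1-HIT  vc=[]
2: 0x15a (blk 21, set 1) → MISS  vc=[25]
3: 0x125 (blk 18, set 2) → MISS  vc=[25]
4: 0x193 (blk 25, set 1) → VC-HIT  vc=[21]
5: 0x193 (blk 25, set 1) → L1-HIT  vc=[21]
6: 0x153 (blk 21, set 1) → VC-HIT  vc=[25]
7: 0x19f (blk 25, set 1) → VC-HIT  vc=[21]
8: 0x198 (blk 25, set 1) → L1-HIT  vc=[21]
9: 0x1a8 (blk 26, set 2) → MISS  vc=[21, 18]
10: 0x6c (blk 6, set 2) → MISS  vc=[21, 18, 26]
11: 0x19b (blk 25, set 1) → L1-HIT  vc=[21, 18, 26]
12: 0x1ae (blk 26, set 2) → VC-HIT  vc=[21, 18, 6]
13: 0x61 (blk 6, set 2) → VC-HIT  vc=[21, 18, 26]

OUTCOME = VC-HIT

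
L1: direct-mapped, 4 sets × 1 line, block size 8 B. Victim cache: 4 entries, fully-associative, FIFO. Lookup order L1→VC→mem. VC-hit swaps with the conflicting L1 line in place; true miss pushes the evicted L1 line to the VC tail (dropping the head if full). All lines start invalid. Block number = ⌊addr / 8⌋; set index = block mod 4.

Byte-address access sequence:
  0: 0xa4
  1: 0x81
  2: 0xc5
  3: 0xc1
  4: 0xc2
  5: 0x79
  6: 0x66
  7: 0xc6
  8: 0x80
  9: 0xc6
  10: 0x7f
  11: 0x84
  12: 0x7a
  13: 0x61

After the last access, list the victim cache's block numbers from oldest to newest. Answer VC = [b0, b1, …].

VC = [20, 24, 16]

0: 0xa4 (blk 20, set 0) → MISS  vc=[]
1: 0x81 (blk 16, set 0) → MISS  vc=[20]
2: 0xc5 (blk 24, set 0) → MISS  vc=[20, 16]
3: 0xc1 (blk 24, set 0) → L1-HIT  vc=[20, 16]
4: 0xc2 (blk 24, set 0) → L1-HIT  vc=[20, 16]
5: 0x79 (blk 15, set 3) → MISS  vc=[20, 16]
6: 0x66 (blk 12, set 0) → MISS  vc=[20, 16, 24]
7: 0xc6 (blk 24, set 0) → VC-HIT  vc=[20, 16, 12]
8: 0x80 (blk 16, set 0) → VC-HIT  vc=[20, 24, 12]
9: 0xc6 (blk 24, set 0) → VC-HIT  vc=[20, 16, 12]
10: 0x7f (blk 15, set 3) → L1-HIT  vc=[20, 16, 12]
11: 0x84 (blk 16, set 0) → VC-HIT  vc=[20, 24, 12]
12: 0x7a (blk 15, set 3) → L1-HIT  vc=[20, 24, 12]
13: 0x61 (blk 12, set 0) → VC-HIT  vc=[20, 24, 16]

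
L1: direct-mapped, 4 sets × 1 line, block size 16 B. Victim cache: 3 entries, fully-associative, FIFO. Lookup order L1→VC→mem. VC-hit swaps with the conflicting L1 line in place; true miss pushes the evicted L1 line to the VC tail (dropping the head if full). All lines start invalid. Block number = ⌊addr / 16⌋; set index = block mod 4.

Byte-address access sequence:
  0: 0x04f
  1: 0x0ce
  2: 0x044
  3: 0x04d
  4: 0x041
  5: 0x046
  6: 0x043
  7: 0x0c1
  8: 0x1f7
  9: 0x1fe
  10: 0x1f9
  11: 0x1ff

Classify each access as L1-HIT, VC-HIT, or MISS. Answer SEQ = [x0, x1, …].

  [0] addr=0x4f blk=4 s=0: MISS | VC []
  [1] addr=0xce blk=12 s=0: MISS | VC [4]
  [2] addr=0x44 blk=4 s=0: VC-HIT | VC [12]
  [3] addr=0x4d blk=4 s=0: L1-HIT | VC [12]
  [4] addr=0x41 blk=4 s=0: L1-HIT | VC [12]
  [5] addr=0x46 blk=4 s=0: L1-HIT | VC [12]
  [6] addr=0x43 blk=4 s=0: L1-HIT | VC [12]
  [7] addr=0xc1 blk=12 s=0: VC-HIT | VC [4]
  [8] addr=0x1f7 blk=31 s=3: MISS | VC [4]
  [9] addr=0x1fe blk=31 s=3: L1-HIT | VC [4]
  [10] addr=0x1f9 blk=31 s=3: L1-HIT | VC [4]
  [11] addr=0x1ff blk=31 s=3: L1-HIT | VC [4]

SEQ = [MISS, MISS, VC-HIT, L1-HIT, L1-HIT, L1-HIT, L1-HIT, VC-HIT, MISS, L1-HIT, L1-HIT, L1-HIT]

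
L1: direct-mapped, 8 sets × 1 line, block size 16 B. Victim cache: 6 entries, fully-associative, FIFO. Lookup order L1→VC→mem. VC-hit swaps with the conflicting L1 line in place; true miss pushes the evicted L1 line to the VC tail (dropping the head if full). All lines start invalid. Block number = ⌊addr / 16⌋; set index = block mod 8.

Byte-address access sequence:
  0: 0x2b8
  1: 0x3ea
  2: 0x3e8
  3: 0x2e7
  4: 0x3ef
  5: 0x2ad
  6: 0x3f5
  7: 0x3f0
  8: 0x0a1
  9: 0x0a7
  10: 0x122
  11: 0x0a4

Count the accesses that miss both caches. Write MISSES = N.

MISSES = 7

  [0] addr=0x2b8 blk=43 s=3: MISS | VC []
  [1] addr=0x3ea blk=62 s=6: MISS | VC []
  [2] addr=0x3e8 blk=62 s=6: L1-HIT | VC []
  [3] addr=0x2e7 blk=46 s=6: MISS | VC [62]
  [4] addr=0x3ef blk=62 s=6: VC-HIT | VC [46]
  [5] addr=0x2ad blk=42 s=2: MISS | VC [46]
  [6] addr=0x3f5 blk=63 s=7: MISS | VC [46]
  [7] addr=0x3f0 blk=63 s=7: L1-HIT | VC [46]
  [8] addr=0xa1 blk=10 s=2: MISS | VC [46, 42]
  [9] addr=0xa7 blk=10 s=2: L1-HIT | VC [46, 42]
  [10] addr=0x122 blk=18 s=2: MISS | VC [46, 42, 10]
  [11] addr=0xa4 blk=10 s=2: VC-HIT | VC [46, 42, 18]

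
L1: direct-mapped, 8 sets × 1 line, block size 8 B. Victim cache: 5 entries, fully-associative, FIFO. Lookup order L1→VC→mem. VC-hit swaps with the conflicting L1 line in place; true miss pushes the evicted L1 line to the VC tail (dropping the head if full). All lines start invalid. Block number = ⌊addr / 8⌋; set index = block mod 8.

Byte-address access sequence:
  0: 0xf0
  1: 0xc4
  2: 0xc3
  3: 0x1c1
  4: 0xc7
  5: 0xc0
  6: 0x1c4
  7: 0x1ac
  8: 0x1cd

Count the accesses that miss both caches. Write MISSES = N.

#0 0xf0→b30/s6 MISS; vc=[]
#1 0xc4→b24/s0 MISS; vc=[]
#2 0xc3→b24/s0 L1-HIT; vc=[]
#3 0x1c1→b56/s0 MISS; vc=[24]
#4 0xc7→b24/s0 VC-HIT; vc=[56]
#5 0xc0→b24/s0 L1-HIT; vc=[56]
#6 0x1c4→b56/s0 VC-HIT; vc=[24]
#7 0x1ac→b53/s5 MISS; vc=[24]
#8 0x1cd→b57/s1 MISS; vc=[24]

MISSES = 5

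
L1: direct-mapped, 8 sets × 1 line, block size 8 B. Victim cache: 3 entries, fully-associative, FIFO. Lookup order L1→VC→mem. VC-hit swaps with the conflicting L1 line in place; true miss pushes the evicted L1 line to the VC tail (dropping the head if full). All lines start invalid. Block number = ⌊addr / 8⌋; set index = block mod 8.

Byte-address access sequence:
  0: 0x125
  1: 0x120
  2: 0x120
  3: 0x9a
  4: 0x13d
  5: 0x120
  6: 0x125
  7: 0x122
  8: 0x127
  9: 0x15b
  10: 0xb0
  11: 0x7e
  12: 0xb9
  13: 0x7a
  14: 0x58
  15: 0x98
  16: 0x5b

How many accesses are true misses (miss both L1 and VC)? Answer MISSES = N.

0: 0x125 (blk 36, set 4) → MISS  vc=[]
1: 0x120 (blk 36, set 4) → L1-HIT  vc=[]
2: 0x120 (blk 36, set 4) → L1-HIT  vc=[]
3: 0x9a (blk 19, set 3) → MISS  vc=[]
4: 0x13d (blk 39, set 7) → MISS  vc=[]
5: 0x120 (blk 36, set 4) → L1-HIT  vc=[]
6: 0x125 (blk 36, set 4) → L1-HIT  vc=[]
7: 0x122 (blk 36, set 4) → L1-HIT  vc=[]
8: 0x127 (blk 36, set 4) → L1-HIT  vc=[]
9: 0x15b (blk 43, set 3) → MISS  vc=[19]
10: 0xb0 (blk 22, set 6) → MISS  vc=[19]
11: 0x7e (blk 15, set 7) → MISS  vc=[19, 39]
12: 0xb9 (blk 23, set 7) → MISS  vc=[19, 39, 15]
13: 0x7a (blk 15, set 7) → VC-HIT  vc=[19, 39, 23]
14: 0x58 (blk 11, set 3) → MISS  vc=[39, 23, 43]
15: 0x98 (blk 19, set 3) → MISS  vc=[23, 43, 11]
16: 0x5b (blk 11, set 3) → VC-HIT  vc=[23, 43, 19]

MISSES = 9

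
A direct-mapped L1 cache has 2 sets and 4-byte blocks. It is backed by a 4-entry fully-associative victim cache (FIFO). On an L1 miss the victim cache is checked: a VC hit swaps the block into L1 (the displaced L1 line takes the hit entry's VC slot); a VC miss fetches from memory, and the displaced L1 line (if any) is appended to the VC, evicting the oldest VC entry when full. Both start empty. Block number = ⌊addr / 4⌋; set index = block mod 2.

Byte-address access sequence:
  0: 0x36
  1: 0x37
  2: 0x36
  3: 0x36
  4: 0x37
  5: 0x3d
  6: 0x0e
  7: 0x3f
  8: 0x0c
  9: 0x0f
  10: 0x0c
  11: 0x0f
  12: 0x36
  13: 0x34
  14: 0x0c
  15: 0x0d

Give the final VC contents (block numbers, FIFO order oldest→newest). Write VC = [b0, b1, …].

  [0] addr=0x36 blk=13 s=1: MISS | VC []
  [1] addr=0x37 blk=13 s=1: L1-HIT | VC []
  [2] addr=0x36 blk=13 s=1: L1-HIT | VC []
  [3] addr=0x36 blk=13 s=1: L1-HIT | VC []
  [4] addr=0x37 blk=13 s=1: L1-HIT | VC []
  [5] addr=0x3d blk=15 s=1: MISS | VC [13]
  [6] addr=0xe blk=3 s=1: MISS | VC [13, 15]
  [7] addr=0x3f blk=15 s=1: VC-HIT | VC [13, 3]
  [8] addr=0xc blk=3 s=1: VC-HIT | VC [13, 15]
  [9] addr=0xf blk=3 s=1: L1-HIT | VC [13, 15]
  [10] addr=0xc blk=3 s=1: L1-HIT | VC [13, 15]
  [11] addr=0xf blk=3 s=1: L1-HIT | VC [13, 15]
  [12] addr=0x36 blk=13 s=1: VC-HIT | VC [3, 15]
  [13] addr=0x34 blk=13 s=1: L1-HIT | VC [3, 15]
  [14] addr=0xc blk=3 s=1: VC-HIT | VC [13, 15]
  [15] addr=0xd blk=3 s=1: L1-HIT | VC [13, 15]

VC = [13, 15]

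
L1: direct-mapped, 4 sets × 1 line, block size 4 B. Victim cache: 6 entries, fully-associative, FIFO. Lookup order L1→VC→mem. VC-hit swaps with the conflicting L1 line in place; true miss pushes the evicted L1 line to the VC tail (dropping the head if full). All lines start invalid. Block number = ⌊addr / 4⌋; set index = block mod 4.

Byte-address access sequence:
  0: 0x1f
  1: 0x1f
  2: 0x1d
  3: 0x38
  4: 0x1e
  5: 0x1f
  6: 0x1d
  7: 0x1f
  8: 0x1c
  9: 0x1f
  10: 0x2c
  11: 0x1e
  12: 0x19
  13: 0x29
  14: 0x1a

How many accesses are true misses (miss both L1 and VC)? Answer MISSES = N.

MISSES = 5

  [0] addr=0x1f blk=7 s=3: MISS | VC []
  [1] addr=0x1f blk=7 s=3: L1-HIT | VC []
  [2] addr=0x1d blk=7 s=3: L1-HIT | VC []
  [3] addr=0x38 blk=14 s=2: MISS | VC []
  [4] addr=0x1e blk=7 s=3: L1-HIT | VC []
  [5] addr=0x1f blk=7 s=3: L1-HIT | VC []
  [6] addr=0x1d blk=7 s=3: L1-HIT | VC []
  [7] addr=0x1f blk=7 s=3: L1-HIT | VC []
  [8] addr=0x1c blk=7 s=3: L1-HIT | VC []
  [9] addr=0x1f blk=7 s=3: L1-HIT | VC []
  [10] addr=0x2c blk=11 s=3: MISS | VC [7]
  [11] addr=0x1e blk=7 s=3: VC-HIT | VC [11]
  [12] addr=0x19 blk=6 s=2: MISS | VC [11, 14]
  [13] addr=0x29 blk=10 s=2: MISS | VC [11, 14, 6]
  [14] addr=0x1a blk=6 s=2: VC-HIT | VC [11, 14, 10]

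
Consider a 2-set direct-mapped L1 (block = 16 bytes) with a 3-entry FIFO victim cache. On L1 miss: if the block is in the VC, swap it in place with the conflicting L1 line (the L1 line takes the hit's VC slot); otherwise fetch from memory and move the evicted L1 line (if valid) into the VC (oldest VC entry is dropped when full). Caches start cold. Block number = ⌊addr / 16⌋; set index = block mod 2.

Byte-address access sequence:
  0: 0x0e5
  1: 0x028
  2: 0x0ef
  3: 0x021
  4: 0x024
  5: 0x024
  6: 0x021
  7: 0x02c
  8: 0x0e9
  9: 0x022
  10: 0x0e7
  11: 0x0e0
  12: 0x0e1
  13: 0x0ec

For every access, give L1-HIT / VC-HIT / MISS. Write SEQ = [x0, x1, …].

SEQ = [MISS, MISS, VC-HIT, VC-HIT, L1-HIT, L1-HIT, L1-HIT, L1-HIT, VC-HIT, VC-HIT, VC-HIT, L1-HIT, L1-HIT, L1-HIT]

#0 0xe5→b14/s0 MISS; vc=[]
#1 0x28→b2/s0 MISS; vc=[14]
#2 0xef→b14/s0 VC-HIT; vc=[2]
#3 0x21→b2/s0 VC-HIT; vc=[14]
#4 0x24→b2/s0 L1-HIT; vc=[14]
#5 0x24→b2/s0 L1-HIT; vc=[14]
#6 0x21→b2/s0 L1-HIT; vc=[14]
#7 0x2c→b2/s0 L1-HIT; vc=[14]
#8 0xe9→b14/s0 VC-HIT; vc=[2]
#9 0x22→b2/s0 VC-HIT; vc=[14]
#10 0xe7→b14/s0 VC-HIT; vc=[2]
#11 0xe0→b14/s0 L1-HIT; vc=[2]
#12 0xe1→b14/s0 L1-HIT; vc=[2]
#13 0xec→b14/s0 L1-HIT; vc=[2]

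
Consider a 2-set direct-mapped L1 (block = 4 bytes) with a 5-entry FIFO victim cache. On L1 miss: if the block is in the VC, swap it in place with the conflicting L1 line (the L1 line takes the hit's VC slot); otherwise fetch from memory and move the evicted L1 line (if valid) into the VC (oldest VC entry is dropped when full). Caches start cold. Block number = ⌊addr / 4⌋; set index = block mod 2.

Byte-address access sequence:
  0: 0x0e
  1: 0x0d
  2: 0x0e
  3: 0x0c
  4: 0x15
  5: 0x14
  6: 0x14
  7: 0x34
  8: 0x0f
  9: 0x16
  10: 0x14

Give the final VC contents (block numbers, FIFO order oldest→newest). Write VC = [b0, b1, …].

0: 0xe (blk 3, set 1) → MISS  vc=[]
1: 0xd (blk 3, set 1) → L1-HIT  vc=[]
2: 0xe (blk 3, set 1) → L1-HIT  vc=[]
3: 0xc (blk 3, set 1) → L1-HIT  vc=[]
4: 0x15 (blk 5, set 1) → MISS  vc=[3]
5: 0x14 (blk 5, set 1) → L1-HIT  vc=[3]
6: 0x14 (blk 5, set 1) → L1-HIT  vc=[3]
7: 0x34 (blk 13, set 1) → MISS  vc=[3, 5]
8: 0xf (blk 3, set 1) → VC-HIT  vc=[13, 5]
9: 0x16 (blk 5, set 1) → VC-HIT  vc=[13, 3]
10: 0x14 (blk 5, set 1) → L1-HIT  vc=[13, 3]

VC = [13, 3]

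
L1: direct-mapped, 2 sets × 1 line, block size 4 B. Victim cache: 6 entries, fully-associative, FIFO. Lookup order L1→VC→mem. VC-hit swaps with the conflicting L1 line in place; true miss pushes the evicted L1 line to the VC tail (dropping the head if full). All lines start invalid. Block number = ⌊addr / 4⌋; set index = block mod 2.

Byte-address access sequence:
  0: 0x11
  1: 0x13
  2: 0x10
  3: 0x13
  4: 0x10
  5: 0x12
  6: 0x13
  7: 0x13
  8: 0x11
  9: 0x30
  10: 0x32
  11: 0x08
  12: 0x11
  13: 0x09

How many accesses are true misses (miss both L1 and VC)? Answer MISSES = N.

0: 0x11 (blk 4, set 0) → MISS  vc=[]
1: 0x13 (blk 4, set 0) → L1-HIT  vc=[]
2: 0x10 (blk 4, set 0) → L1-HIT  vc=[]
3: 0x13 (blk 4, set 0) → L1-HIT  vc=[]
4: 0x10 (blk 4, set 0) → L1-HIT  vc=[]
5: 0x12 (blk 4, set 0) → L1-HIT  vc=[]
6: 0x13 (blk 4, set 0) → L1-HIT  vc=[]
7: 0x13 (blk 4, set 0) → L1-HIT  vc=[]
8: 0x11 (blk 4, set 0) → L1-HIT  vc=[]
9: 0x30 (blk 12, set 0) → MISS  vc=[4]
10: 0x32 (blk 12, set 0) → L1-HIT  vc=[4]
11: 0x8 (blk 2, set 0) → MISS  vc=[4, 12]
12: 0x11 (blk 4, set 0) → VC-HIT  vc=[2, 12]
13: 0x9 (blk 2, set 0) → VC-HIT  vc=[4, 12]

MISSES = 3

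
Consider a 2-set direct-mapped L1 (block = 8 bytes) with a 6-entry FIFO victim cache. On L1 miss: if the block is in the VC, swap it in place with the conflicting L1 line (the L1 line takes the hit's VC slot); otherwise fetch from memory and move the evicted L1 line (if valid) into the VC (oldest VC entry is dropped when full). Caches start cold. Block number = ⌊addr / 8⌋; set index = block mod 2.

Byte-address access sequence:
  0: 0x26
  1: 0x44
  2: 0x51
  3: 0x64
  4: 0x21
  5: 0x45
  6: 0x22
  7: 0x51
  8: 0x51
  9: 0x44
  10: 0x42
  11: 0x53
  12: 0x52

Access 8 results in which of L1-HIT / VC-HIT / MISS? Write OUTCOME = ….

OUTCOME = L1-HIT

#0 0x26→b4/s0 MISS; vc=[]
#1 0x44→b8/s0 MISS; vc=[4]
#2 0x51→b10/s0 MISS; vc=[4,8]
#3 0x64→b12/s0 MISS; vc=[4,8,10]
#4 0x21→b4/s0 VC-HIT; vc=[12,8,10]
#5 0x45→b8/s0 VC-HIT; vc=[12,4,10]
#6 0x22→b4/s0 VC-HIT; vc=[12,8,10]
#7 0x51→b10/s0 VC-HIT; vc=[12,8,4]
#8 0x51→b10/s0 L1-HIT; vc=[12,8,4]
#9 0x44→b8/s0 VC-HIT; vc=[12,10,4]
#10 0x42→b8/s0 L1-HIT; vc=[12,10,4]
#11 0x53→b10/s0 VC-HIT; vc=[12,8,4]
#12 0x52→b10/s0 L1-HIT; vc=[12,8,4]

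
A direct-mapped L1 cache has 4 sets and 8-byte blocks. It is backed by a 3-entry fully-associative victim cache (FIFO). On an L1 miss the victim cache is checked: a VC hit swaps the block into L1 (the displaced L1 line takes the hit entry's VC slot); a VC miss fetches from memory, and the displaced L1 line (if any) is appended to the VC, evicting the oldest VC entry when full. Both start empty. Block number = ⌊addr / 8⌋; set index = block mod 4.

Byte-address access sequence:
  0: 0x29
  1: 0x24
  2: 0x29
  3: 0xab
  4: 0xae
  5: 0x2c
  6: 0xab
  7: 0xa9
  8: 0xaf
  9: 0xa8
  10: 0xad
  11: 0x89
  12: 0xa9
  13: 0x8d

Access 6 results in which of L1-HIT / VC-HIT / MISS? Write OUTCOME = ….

OUTCOME = VC-HIT

0: 0x29 (blk 5, set 1) → MISS  vc=[]
1: 0x24 (blk 4, set 0) → MISS  vc=[]
2: 0x29 (blk 5, set 1) → L1-HIT  vc=[]
3: 0xab (blk 21, set 1) → MISS  vc=[5]
4: 0xae (blk 21, set 1) → L1-HIT  vc=[5]
5: 0x2c (blk 5, set 1) → VC-HIT  vc=[21]
6: 0xab (blk 21, set 1) → VC-HIT  vc=[5]
7: 0xa9 (blk 21, set 1) → L1-HIT  vc=[5]
8: 0xaf (blk 21, set 1) → L1-HIT  vc=[5]
9: 0xa8 (blk 21, set 1) → L1-HIT  vc=[5]
10: 0xad (blk 21, set 1) → L1-HIT  vc=[5]
11: 0x89 (blk 17, set 1) → MISS  vc=[5, 21]
12: 0xa9 (blk 21, set 1) → VC-HIT  vc=[5, 17]
13: 0x8d (blk 17, set 1) → VC-HIT  vc=[5, 21]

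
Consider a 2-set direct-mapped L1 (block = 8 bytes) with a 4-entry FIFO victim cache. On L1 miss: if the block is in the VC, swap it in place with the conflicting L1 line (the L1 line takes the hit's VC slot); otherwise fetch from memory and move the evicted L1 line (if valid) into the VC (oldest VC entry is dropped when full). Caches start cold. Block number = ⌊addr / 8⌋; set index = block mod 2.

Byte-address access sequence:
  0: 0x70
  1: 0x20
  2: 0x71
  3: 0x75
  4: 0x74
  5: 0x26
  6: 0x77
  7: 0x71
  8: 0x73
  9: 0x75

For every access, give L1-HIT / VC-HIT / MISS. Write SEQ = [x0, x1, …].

SEQ = [MISS, MISS, VC-HIT, L1-HIT, L1-HIT, VC-HIT, VC-HIT, L1-HIT, L1-HIT, L1-HIT]

#0 0x70→b14/s0 MISS; vc=[]
#1 0x20→b4/s0 MISS; vc=[14]
#2 0x71→b14/s0 VC-HIT; vc=[4]
#3 0x75→b14/s0 L1-HIT; vc=[4]
#4 0x74→b14/s0 L1-HIT; vc=[4]
#5 0x26→b4/s0 VC-HIT; vc=[14]
#6 0x77→b14/s0 VC-HIT; vc=[4]
#7 0x71→b14/s0 L1-HIT; vc=[4]
#8 0x73→b14/s0 L1-HIT; vc=[4]
#9 0x75→b14/s0 L1-HIT; vc=[4]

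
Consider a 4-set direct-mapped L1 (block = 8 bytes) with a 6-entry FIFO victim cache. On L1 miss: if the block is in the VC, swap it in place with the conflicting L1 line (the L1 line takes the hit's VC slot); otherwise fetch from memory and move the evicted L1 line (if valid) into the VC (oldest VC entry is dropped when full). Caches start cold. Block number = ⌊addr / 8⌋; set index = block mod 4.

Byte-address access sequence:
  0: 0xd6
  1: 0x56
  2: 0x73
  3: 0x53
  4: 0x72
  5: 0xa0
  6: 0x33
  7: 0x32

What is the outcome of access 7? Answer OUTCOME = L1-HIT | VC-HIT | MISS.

#0 0xd6→b26/s2 MISS; vc=[]
#1 0x56→b10/s2 MISS; vc=[26]
#2 0x73→b14/s2 MISS; vc=[26,10]
#3 0x53→b10/s2 VC-HIT; vc=[26,14]
#4 0x72→b14/s2 VC-HIT; vc=[26,10]
#5 0xa0→b20/s0 MISS; vc=[26,10]
#6 0x33→b6/s2 MISS; vc=[26,10,14]
#7 0x32→b6/s2 L1-HIT; vc=[26,10,14]

OUTCOME = L1-HIT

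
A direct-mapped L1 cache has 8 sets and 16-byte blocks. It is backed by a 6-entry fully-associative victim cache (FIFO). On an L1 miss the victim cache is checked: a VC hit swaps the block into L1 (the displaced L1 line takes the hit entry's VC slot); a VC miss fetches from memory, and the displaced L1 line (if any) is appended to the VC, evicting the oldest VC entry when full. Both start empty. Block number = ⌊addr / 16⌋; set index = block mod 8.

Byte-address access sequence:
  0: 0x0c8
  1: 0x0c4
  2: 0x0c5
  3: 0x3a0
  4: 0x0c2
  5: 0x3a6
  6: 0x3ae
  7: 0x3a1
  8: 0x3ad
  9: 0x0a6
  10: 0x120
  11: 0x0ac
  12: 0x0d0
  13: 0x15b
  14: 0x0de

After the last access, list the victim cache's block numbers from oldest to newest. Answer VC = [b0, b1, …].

VC = [58, 18, 21]

  [0] addr=0xc8 blk=12 s=4: MISS | VC []
  [1] addr=0xc4 blk=12 s=4: L1-HIT | VC []
  [2] addr=0xc5 blk=12 s=4: L1-HIT | VC []
  [3] addr=0x3a0 blk=58 s=2: MISS | VC []
  [4] addr=0xc2 blk=12 s=4: L1-HIT | VC []
  [5] addr=0x3a6 blk=58 s=2: L1-HIT | VC []
  [6] addr=0x3ae blk=58 s=2: L1-HIT | VC []
  [7] addr=0x3a1 blk=58 s=2: L1-HIT | VC []
  [8] addr=0x3ad blk=58 s=2: L1-HIT | VC []
  [9] addr=0xa6 blk=10 s=2: MISS | VC [58]
  [10] addr=0x120 blk=18 s=2: MISS | VC [58, 10]
  [11] addr=0xac blk=10 s=2: VC-HIT | VC [58, 18]
  [12] addr=0xd0 blk=13 s=5: MISS | VC [58, 18]
  [13] addr=0x15b blk=21 s=5: MISS | VC [58, 18, 13]
  [14] addr=0xde blk=13 s=5: VC-HIT | VC [58, 18, 21]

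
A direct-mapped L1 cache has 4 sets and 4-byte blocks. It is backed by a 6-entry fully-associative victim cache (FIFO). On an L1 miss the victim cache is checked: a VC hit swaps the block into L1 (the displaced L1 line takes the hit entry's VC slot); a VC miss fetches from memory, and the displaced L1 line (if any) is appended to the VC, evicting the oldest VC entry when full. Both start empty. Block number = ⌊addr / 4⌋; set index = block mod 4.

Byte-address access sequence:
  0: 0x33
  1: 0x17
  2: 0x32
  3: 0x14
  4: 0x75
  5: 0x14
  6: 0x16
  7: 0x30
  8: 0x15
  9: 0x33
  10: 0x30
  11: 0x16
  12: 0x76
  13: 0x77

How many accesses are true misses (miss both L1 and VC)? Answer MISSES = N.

MISSES = 3

0: 0x33 (blk 12, set 0) → MISS  vc=[]
1: 0x17 (blk 5, set 1) → MISS  vc=[]
2: 0x32 (blk 12, set 0) → L1-HIT  vc=[]
3: 0x14 (blk 5, set 1) → L1-HIT  vc=[]
4: 0x75 (blk 29, set 1) → MISS  vc=[5]
5: 0x14 (blk 5, set 1) → VC-HIT  vc=[29]
6: 0x16 (blk 5, set 1) → L1-HIT  vc=[29]
7: 0x30 (blk 12, set 0) → L1-HIT  vc=[29]
8: 0x15 (blk 5, set 1) → L1-HIT  vc=[29]
9: 0x33 (blk 12, set 0) → L1-HIT  vc=[29]
10: 0x30 (blk 12, set 0) → L1-HIT  vc=[29]
11: 0x16 (blk 5, set 1) → L1-HIT  vc=[29]
12: 0x76 (blk 29, set 1) → VC-HIT  vc=[5]
13: 0x77 (blk 29, set 1) → L1-HIT  vc=[5]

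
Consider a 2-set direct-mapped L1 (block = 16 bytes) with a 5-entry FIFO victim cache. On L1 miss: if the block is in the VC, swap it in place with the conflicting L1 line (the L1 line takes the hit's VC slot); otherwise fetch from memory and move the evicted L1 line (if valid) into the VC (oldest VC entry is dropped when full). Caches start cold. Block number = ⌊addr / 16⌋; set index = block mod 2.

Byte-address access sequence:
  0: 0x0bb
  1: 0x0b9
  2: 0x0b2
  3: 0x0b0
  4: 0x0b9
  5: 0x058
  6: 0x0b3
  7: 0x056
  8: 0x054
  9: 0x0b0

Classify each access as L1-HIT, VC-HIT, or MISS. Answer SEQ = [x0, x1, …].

SEQ = [MISS, L1-HIT, L1-HIT, L1-HIT, L1-HIT, MISS, VC-HIT, VC-HIT, L1-HIT, VC-HIT]

#0 0xbb→b11/s1 MISS; vc=[]
#1 0xb9→b11/s1 L1-HIT; vc=[]
#2 0xb2→b11/s1 L1-HIT; vc=[]
#3 0xb0→b11/s1 L1-HIT; vc=[]
#4 0xb9→b11/s1 L1-HIT; vc=[]
#5 0x58→b5/s1 MISS; vc=[11]
#6 0xb3→b11/s1 VC-HIT; vc=[5]
#7 0x56→b5/s1 VC-HIT; vc=[11]
#8 0x54→b5/s1 L1-HIT; vc=[11]
#9 0xb0→b11/s1 VC-HIT; vc=[5]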